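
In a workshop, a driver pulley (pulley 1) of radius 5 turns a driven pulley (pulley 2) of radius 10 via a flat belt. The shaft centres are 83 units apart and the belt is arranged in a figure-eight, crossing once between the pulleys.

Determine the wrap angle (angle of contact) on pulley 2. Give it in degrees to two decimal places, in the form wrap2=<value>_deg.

wrap2=200.82_deg

crossed belt: β = asin((r1+r2)/C) = asin(15/83) = 10.4119°
wrap1 = wrap2 = π + 2β = 200.8237°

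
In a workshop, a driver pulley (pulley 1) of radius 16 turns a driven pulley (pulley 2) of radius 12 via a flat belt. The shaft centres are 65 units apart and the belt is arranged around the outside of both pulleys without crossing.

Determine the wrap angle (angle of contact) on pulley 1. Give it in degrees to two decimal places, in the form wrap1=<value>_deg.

open belt: β = asin((r2−r1)/C) = asin(-4/65) = -3.5281°
wrap1 = π − 2β = 187.0562°
wrap2 = π + 2β = 172.9438°

wrap1=187.06_deg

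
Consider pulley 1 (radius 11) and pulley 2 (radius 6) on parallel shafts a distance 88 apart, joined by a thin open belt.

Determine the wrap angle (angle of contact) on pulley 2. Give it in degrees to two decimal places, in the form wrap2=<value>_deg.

wrap2=173.49_deg

open belt: β = asin((r2−r1)/C) = asin(-5/88) = -3.2572°
wrap1 = π − 2β = 186.5144°
wrap2 = π + 2β = 173.4856°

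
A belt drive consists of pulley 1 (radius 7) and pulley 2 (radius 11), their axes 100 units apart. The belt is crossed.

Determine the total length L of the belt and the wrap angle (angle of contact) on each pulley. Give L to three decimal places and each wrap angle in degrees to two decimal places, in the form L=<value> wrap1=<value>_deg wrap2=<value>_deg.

crossed belt: β = asin((r1+r2)/C) = asin(18/100) = 10.3698°
wrap1 = wrap2 = π + 2β = 200.7395°
tangent length = C·cosβ = 98.3667
L = (r1+r2)·wrap + 2·C·cosβ = 18·3.5036 + 2·98.3667 = 259.7975

L=259.798 wrap1=200.74_deg wrap2=200.74_deg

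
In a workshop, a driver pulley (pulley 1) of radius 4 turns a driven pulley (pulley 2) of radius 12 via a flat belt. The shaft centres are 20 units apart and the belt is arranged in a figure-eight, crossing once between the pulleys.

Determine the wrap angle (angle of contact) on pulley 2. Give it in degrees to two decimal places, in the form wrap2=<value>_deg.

wrap2=286.26_deg

crossed belt: β = asin((r1+r2)/C) = asin(16/20) = 53.1301°
wrap1 = wrap2 = π + 2β = 286.2602°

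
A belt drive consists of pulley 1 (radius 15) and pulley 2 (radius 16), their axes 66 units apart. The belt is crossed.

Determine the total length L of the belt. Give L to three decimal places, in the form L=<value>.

L=244.237

crossed belt: β = asin((r1+r2)/C) = asin(31/66) = 28.0146°
wrap1 = wrap2 = π + 2β = 236.0293°
tangent length = C·cosβ = 58.2666
L = (r1+r2)·wrap + 2·C·cosβ = 31·4.1195 + 2·58.2666 = 244.2374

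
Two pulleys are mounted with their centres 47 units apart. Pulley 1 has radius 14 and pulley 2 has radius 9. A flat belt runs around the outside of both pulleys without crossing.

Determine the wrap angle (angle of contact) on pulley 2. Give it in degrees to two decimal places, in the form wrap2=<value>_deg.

open belt: β = asin((r2−r1)/C) = asin(-5/47) = -6.1069°
wrap1 = π − 2β = 192.2137°
wrap2 = π + 2β = 167.7863°

wrap2=167.79_deg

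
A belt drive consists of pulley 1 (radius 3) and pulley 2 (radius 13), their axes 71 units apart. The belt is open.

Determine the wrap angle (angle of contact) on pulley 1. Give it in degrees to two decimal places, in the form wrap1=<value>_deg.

open belt: β = asin((r2−r1)/C) = asin(10/71) = 8.0967°
wrap1 = π − 2β = 163.8065°
wrap2 = π + 2β = 196.1935°

wrap1=163.81_deg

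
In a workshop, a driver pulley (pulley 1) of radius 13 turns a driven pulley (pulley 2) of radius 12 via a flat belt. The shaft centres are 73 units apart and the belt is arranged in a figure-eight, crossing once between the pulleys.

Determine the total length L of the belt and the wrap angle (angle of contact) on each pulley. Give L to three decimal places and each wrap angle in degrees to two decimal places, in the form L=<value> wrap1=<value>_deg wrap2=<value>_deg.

L=233.188 wrap1=220.05_deg wrap2=220.05_deg

crossed belt: β = asin((r1+r2)/C) = asin(25/73) = 20.0272°
wrap1 = wrap2 = π + 2β = 220.0543°
tangent length = C·cosβ = 68.5857
L = (r1+r2)·wrap + 2·C·cosβ = 25·3.8407 + 2·68.5857 = 233.1882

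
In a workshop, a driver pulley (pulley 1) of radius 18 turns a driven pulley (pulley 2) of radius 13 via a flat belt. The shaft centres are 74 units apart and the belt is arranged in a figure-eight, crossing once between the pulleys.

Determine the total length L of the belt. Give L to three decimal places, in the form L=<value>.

crossed belt: β = asin((r1+r2)/C) = asin(31/74) = 24.7664°
wrap1 = wrap2 = π + 2β = 229.5327°
tangent length = C·cosβ = 67.1937
L = (r1+r2)·wrap + 2·C·cosβ = 31·4.0061 + 2·67.1937 = 258.5766

L=258.577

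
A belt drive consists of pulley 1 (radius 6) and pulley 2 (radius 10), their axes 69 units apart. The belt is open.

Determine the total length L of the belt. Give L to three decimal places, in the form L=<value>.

L=188.497

open belt: β = asin((r2−r1)/C) = asin(4/69) = 3.3234°
wrap1 = π − 2β = 173.3533°
wrap2 = π + 2β = 186.6467°
tangent length = C·cosβ = 68.8840
L = r1·wrap1 + r2·wrap2 + 2·C·cosβ = 6·3.0256 + 10·3.2576 + 2·68.8840 = 188.4974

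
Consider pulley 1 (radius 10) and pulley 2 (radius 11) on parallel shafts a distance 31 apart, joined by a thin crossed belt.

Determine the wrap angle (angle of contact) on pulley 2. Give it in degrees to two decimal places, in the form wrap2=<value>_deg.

crossed belt: β = asin((r1+r2)/C) = asin(21/31) = 42.6423°
wrap1 = wrap2 = π + 2β = 265.2846°

wrap2=265.28_deg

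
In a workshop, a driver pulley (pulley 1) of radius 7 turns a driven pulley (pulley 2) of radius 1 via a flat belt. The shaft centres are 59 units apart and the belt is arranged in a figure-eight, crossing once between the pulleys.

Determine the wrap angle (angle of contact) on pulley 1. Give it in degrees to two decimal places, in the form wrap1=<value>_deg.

crossed belt: β = asin((r1+r2)/C) = asin(8/59) = 7.7929°
wrap1 = wrap2 = π + 2β = 195.5858°

wrap1=195.59_deg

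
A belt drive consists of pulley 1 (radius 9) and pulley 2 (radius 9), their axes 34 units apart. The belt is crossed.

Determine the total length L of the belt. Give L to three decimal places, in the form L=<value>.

crossed belt: β = asin((r1+r2)/C) = asin(18/34) = 31.9657°
wrap1 = wrap2 = π + 2β = 243.9314°
tangent length = C·cosβ = 28.8444
L = (r1+r2)·wrap + 2·C·cosβ = 18·4.2574 + 2·28.8444 = 134.3221

L=134.322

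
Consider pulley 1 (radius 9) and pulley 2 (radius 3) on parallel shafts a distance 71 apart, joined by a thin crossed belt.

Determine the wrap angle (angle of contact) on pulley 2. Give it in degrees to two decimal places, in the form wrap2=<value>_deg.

crossed belt: β = asin((r1+r2)/C) = asin(12/71) = 9.7305°
wrap1 = wrap2 = π + 2β = 199.4610°

wrap2=199.46_deg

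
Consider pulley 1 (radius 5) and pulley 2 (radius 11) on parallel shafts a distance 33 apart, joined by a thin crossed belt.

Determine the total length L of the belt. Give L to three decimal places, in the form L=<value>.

L=124.187

crossed belt: β = asin((r1+r2)/C) = asin(16/33) = 29.0025°
wrap1 = wrap2 = π + 2β = 238.0051°
tangent length = C·cosβ = 28.8617
L = (r1+r2)·wrap + 2·C·cosβ = 16·4.1540 + 2·28.8617 = 124.1870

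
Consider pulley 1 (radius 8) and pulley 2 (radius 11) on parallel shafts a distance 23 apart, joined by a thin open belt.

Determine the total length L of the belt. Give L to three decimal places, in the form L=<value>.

open belt: β = asin((r2−r1)/C) = asin(3/23) = 7.4947°
wrap1 = π − 2β = 165.0106°
wrap2 = π + 2β = 194.9894°
tangent length = C·cosβ = 22.8035
L = r1·wrap1 + r2·wrap2 + 2·C·cosβ = 8·2.8800 + 11·3.4032 + 2·22.8035 = 106.0821

L=106.082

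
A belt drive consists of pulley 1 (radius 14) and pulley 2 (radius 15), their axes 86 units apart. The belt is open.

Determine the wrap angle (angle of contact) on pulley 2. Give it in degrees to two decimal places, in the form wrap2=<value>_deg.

wrap2=181.33_deg

open belt: β = asin((r2−r1)/C) = asin(1/86) = 0.6662°
wrap1 = π − 2β = 178.6675°
wrap2 = π + 2β = 181.3325°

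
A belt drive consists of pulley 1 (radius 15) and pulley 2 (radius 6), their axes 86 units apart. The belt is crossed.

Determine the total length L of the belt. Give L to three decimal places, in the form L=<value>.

crossed belt: β = asin((r1+r2)/C) = asin(21/86) = 14.1337°
wrap1 = wrap2 = π + 2β = 208.2675°
tangent length = C·cosβ = 83.3966
L = (r1+r2)·wrap + 2·C·cosβ = 21·3.6350 + 2·83.3966 = 243.1273

L=243.127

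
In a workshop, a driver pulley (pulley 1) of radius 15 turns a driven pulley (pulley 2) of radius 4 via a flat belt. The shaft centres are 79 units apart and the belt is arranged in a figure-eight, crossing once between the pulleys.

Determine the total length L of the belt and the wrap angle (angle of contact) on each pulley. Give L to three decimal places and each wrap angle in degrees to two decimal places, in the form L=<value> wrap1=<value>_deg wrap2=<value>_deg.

crossed belt: β = asin((r1+r2)/C) = asin(19/79) = 13.9164°
wrap1 = wrap2 = π + 2β = 207.8329°
tangent length = C·cosβ = 76.6812
L = (r1+r2)·wrap + 2·C·cosβ = 19·3.6274 + 2·76.6812 = 222.2823

L=222.282 wrap1=207.83_deg wrap2=207.83_deg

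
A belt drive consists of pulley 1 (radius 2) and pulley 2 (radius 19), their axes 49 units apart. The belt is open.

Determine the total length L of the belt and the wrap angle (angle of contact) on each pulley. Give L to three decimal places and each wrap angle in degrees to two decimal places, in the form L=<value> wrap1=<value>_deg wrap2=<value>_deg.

L=169.933 wrap1=139.40_deg wrap2=220.60_deg

open belt: β = asin((r2−r1)/C) = asin(17/49) = 20.3002°
wrap1 = π − 2β = 139.3996°
wrap2 = π + 2β = 220.6004°
tangent length = C·cosβ = 45.9565
L = r1·wrap1 + r2·wrap2 + 2·C·cosβ = 2·2.4330 + 19·3.8502 + 2·45.9565 = 169.9328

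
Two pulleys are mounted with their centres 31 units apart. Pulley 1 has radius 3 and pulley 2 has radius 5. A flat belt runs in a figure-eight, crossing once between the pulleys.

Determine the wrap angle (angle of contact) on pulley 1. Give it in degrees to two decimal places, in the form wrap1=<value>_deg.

crossed belt: β = asin((r1+r2)/C) = asin(8/31) = 14.9552°
wrap1 = wrap2 = π + 2β = 209.9105°

wrap1=209.91_deg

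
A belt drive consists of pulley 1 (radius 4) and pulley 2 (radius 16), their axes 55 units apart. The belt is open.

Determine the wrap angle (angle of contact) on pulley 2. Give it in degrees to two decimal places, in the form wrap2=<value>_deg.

open belt: β = asin((r2−r1)/C) = asin(12/55) = 12.6023°
wrap1 = π − 2β = 154.7955°
wrap2 = π + 2β = 205.2045°

wrap2=205.20_deg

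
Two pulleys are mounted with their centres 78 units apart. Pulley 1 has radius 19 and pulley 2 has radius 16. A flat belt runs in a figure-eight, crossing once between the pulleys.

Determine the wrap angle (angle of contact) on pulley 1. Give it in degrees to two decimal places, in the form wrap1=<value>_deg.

crossed belt: β = asin((r1+r2)/C) = asin(35/78) = 26.6615°
wrap1 = wrap2 = π + 2β = 233.3229°

wrap1=233.32_deg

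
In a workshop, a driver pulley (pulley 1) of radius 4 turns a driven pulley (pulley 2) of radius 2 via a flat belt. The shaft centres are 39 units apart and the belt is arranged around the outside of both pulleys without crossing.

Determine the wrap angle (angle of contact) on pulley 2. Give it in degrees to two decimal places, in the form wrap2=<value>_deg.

open belt: β = asin((r2−r1)/C) = asin(-2/39) = -2.9395°
wrap1 = π − 2β = 185.8791°
wrap2 = π + 2β = 174.1209°

wrap2=174.12_deg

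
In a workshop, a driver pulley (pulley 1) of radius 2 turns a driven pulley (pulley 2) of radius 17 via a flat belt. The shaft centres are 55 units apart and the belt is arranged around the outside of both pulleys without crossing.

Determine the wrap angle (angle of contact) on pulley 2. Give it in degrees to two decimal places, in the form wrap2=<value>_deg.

open belt: β = asin((r2−r1)/C) = asin(15/55) = 15.8266°
wrap1 = π − 2β = 148.3468°
wrap2 = π + 2β = 211.6532°

wrap2=211.65_deg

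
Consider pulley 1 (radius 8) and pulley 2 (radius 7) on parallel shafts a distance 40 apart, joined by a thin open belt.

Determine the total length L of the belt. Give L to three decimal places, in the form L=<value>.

open belt: β = asin((r2−r1)/C) = asin(-1/40) = -1.4325°
wrap1 = π − 2β = 182.8651°
wrap2 = π + 2β = 177.1349°
tangent length = C·cosβ = 39.9875
L = r1·wrap1 + r2·wrap2 + 2·C·cosβ = 8·3.1916 + 7·3.0916 + 2·39.9875 = 127.1489

L=127.149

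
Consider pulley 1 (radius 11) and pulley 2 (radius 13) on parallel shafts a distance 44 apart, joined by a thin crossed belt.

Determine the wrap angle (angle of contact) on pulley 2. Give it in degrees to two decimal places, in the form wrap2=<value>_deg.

crossed belt: β = asin((r1+r2)/C) = asin(24/44) = 33.0557°
wrap1 = wrap2 = π + 2β = 246.1115°

wrap2=246.11_deg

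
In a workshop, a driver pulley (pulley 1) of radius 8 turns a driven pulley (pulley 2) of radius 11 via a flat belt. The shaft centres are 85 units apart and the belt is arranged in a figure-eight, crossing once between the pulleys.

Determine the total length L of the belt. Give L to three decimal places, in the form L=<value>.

crossed belt: β = asin((r1+r2)/C) = asin(19/85) = 12.9164°
wrap1 = wrap2 = π + 2β = 205.8328°
tangent length = C·cosβ = 82.8493
L = (r1+r2)·wrap + 2·C·cosβ = 19·3.5925 + 2·82.8493 = 233.9553

L=233.955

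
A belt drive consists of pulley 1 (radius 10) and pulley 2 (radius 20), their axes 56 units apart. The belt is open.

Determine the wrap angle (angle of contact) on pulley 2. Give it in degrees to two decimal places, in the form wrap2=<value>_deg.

open belt: β = asin((r2−r1)/C) = asin(10/56) = 10.2866°
wrap1 = π − 2β = 159.4269°
wrap2 = π + 2β = 200.5731°

wrap2=200.57_deg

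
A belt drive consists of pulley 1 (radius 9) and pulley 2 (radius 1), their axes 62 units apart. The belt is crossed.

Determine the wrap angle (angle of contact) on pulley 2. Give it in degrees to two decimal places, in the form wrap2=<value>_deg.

crossed belt: β = asin((r1+r2)/C) = asin(10/62) = 9.2818°
wrap1 = wrap2 = π + 2β = 198.5636°

wrap2=198.56_deg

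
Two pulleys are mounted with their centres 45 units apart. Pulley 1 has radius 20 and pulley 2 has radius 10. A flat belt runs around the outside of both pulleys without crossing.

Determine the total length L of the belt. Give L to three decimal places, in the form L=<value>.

L=186.479

open belt: β = asin((r2−r1)/C) = asin(-10/45) = -12.8396°
wrap1 = π − 2β = 205.6792°
wrap2 = π + 2β = 154.3208°
tangent length = C·cosβ = 43.8748
L = r1·wrap1 + r2·wrap2 + 2·C·cosβ = 20·3.5898 + 10·2.6934 + 2·43.8748 = 186.4793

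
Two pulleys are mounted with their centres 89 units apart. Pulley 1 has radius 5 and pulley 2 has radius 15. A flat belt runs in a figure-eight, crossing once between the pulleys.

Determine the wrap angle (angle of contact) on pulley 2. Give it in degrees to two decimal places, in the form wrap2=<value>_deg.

crossed belt: β = asin((r1+r2)/C) = asin(20/89) = 12.9864°
wrap1 = wrap2 = π + 2β = 205.9727°

wrap2=205.97_deg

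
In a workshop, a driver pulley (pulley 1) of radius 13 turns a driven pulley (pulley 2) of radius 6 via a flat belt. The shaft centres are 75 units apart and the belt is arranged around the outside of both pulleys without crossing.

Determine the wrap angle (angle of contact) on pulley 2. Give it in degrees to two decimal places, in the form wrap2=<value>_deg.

open belt: β = asin((r2−r1)/C) = asin(-7/75) = -5.3554°
wrap1 = π − 2β = 190.7108°
wrap2 = π + 2β = 169.2892°

wrap2=169.29_deg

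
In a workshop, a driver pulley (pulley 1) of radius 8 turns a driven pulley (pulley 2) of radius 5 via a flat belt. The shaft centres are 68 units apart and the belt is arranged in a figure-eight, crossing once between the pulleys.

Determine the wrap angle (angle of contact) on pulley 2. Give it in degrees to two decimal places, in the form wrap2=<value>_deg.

wrap2=202.04_deg

crossed belt: β = asin((r1+r2)/C) = asin(13/68) = 11.0214°
wrap1 = wrap2 = π + 2β = 202.0429°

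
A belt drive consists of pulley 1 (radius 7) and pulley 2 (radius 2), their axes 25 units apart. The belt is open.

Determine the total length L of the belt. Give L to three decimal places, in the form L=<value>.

open belt: β = asin((r2−r1)/C) = asin(-5/25) = -11.5370°
wrap1 = π − 2β = 203.0739°
wrap2 = π + 2β = 156.9261°
tangent length = C·cosβ = 24.4949
L = r1·wrap1 + r2·wrap2 + 2·C·cosβ = 7·3.5443 + 2·2.7389 + 2·24.4949 = 79.2777

L=79.278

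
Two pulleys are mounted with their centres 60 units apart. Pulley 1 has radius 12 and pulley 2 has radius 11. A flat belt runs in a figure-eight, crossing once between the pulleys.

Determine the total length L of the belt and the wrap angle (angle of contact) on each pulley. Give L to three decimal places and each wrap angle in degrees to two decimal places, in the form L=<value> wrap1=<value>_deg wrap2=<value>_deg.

L=201.186 wrap1=225.08_deg wrap2=225.08_deg

crossed belt: β = asin((r1+r2)/C) = asin(23/60) = 22.5403°
wrap1 = wrap2 = π + 2β = 225.0806°
tangent length = C·cosβ = 55.4166
L = (r1+r2)·wrap + 2·C·cosβ = 23·3.9284 + 2·55.4166 = 201.1864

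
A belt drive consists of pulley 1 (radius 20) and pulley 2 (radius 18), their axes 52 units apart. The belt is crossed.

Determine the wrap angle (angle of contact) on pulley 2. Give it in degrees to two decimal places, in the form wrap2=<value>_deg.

crossed belt: β = asin((r1+r2)/C) = asin(38/52) = 46.9509°
wrap1 = wrap2 = π + 2β = 273.9018°

wrap2=273.90_deg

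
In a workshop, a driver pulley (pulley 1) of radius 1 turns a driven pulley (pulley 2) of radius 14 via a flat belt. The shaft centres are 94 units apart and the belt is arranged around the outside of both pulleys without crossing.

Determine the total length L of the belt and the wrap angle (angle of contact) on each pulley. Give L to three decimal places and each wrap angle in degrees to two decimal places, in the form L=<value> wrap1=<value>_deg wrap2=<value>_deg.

open belt: β = asin((r2−r1)/C) = asin(13/94) = 7.9494°
wrap1 = π − 2β = 164.1013°
wrap2 = π + 2β = 195.8987°
tangent length = C·cosβ = 93.0967
L = r1·wrap1 + r2·wrap2 + 2·C·cosβ = 1·2.8641 + 14·3.4191 + 2·93.0967 = 236.9246

L=236.925 wrap1=164.10_deg wrap2=195.90_deg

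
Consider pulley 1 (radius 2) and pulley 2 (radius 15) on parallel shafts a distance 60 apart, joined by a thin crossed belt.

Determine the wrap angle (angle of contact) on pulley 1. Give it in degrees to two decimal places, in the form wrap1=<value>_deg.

wrap1=212.92_deg

crossed belt: β = asin((r1+r2)/C) = asin(17/60) = 16.4592°
wrap1 = wrap2 = π + 2β = 212.9185°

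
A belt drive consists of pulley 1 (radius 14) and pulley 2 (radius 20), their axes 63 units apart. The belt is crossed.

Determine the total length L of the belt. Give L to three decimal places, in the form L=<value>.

crossed belt: β = asin((r1+r2)/C) = asin(34/63) = 32.6620°
wrap1 = wrap2 = π + 2β = 245.3241°
tangent length = C·cosβ = 53.0377
L = (r1+r2)·wrap + 2·C·cosβ = 34·4.2817 + 2·53.0377 = 251.6537

L=251.654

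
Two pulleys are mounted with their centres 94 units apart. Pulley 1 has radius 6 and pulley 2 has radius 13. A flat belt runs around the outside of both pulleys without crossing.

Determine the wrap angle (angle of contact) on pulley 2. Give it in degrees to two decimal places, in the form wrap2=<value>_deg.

wrap2=188.54_deg

open belt: β = asin((r2−r1)/C) = asin(7/94) = 4.2707°
wrap1 = π − 2β = 171.4587°
wrap2 = π + 2β = 188.5413°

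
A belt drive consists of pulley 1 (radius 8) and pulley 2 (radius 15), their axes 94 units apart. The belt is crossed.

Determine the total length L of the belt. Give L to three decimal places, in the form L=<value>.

L=265.913

crossed belt: β = asin((r1+r2)/C) = asin(23/94) = 14.1630°
wrap1 = wrap2 = π + 2β = 208.3259°
tangent length = C·cosβ = 91.1427
L = (r1+r2)·wrap + 2·C·cosβ = 23·3.6360 + 2·91.1427 = 265.9129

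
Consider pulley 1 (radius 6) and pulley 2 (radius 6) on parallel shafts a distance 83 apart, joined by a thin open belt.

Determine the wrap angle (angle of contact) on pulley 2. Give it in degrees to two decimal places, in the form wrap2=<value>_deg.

open belt: β = asin((r2−r1)/C) = asin(0/83) = 0.0000°
wrap1 = π − 2β = 180.0000°
wrap2 = π + 2β = 180.0000°

wrap2=180.00_deg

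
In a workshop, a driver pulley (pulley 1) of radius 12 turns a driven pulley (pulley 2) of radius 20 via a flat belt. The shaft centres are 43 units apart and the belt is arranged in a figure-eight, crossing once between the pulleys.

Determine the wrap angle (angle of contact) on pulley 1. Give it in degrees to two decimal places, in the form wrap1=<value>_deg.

crossed belt: β = asin((r1+r2)/C) = asin(32/43) = 48.0892°
wrap1 = wrap2 = π + 2β = 276.1785°

wrap1=276.18_deg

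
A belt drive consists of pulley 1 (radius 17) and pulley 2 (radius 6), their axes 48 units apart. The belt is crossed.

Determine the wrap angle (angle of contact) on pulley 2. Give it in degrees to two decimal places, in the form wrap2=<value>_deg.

wrap2=237.26_deg

crossed belt: β = asin((r1+r2)/C) = asin(23/48) = 28.6310°
wrap1 = wrap2 = π + 2β = 237.2620°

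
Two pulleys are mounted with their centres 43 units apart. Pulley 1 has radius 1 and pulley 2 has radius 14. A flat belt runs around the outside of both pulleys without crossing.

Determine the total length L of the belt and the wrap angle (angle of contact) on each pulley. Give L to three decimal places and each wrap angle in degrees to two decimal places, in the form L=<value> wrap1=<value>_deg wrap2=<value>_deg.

L=137.085 wrap1=144.81_deg wrap2=215.19_deg

open belt: β = asin((r2−r1)/C) = asin(13/43) = 17.5973°
wrap1 = π − 2β = 144.8053°
wrap2 = π + 2β = 215.1947°
tangent length = C·cosβ = 40.9878
L = r1·wrap1 + r2·wrap2 + 2·C·cosβ = 1·2.5273 + 14·3.7559 + 2·40.9878 = 137.0849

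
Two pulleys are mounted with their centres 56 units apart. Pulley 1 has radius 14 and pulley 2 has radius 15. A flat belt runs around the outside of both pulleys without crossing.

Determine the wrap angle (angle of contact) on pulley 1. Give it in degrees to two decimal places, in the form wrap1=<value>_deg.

open belt: β = asin((r2−r1)/C) = asin(1/56) = 1.0232°
wrap1 = π − 2β = 177.9536°
wrap2 = π + 2β = 182.0464°

wrap1=177.95_deg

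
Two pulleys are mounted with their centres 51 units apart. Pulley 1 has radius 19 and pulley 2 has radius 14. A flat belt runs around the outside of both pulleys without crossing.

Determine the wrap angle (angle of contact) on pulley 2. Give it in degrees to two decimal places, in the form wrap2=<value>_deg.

wrap2=168.75_deg

open belt: β = asin((r2−r1)/C) = asin(-5/51) = -5.6263°
wrap1 = π − 2β = 191.2525°
wrap2 = π + 2β = 168.7475°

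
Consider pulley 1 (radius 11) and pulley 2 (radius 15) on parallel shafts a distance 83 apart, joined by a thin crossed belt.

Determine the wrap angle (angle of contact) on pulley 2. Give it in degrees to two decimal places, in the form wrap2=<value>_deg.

wrap2=216.51_deg

crossed belt: β = asin((r1+r2)/C) = asin(26/83) = 18.2554°
wrap1 = wrap2 = π + 2β = 216.5108°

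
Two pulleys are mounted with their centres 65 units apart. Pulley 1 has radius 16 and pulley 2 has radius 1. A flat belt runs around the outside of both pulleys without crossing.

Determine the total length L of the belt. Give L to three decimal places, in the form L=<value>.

open belt: β = asin((r2−r1)/C) = asin(-15/65) = -13.3424°
wrap1 = π − 2β = 206.6847°
wrap2 = π + 2β = 153.3153°
tangent length = C·cosβ = 63.2456
L = r1·wrap1 + r2·wrap2 + 2·C·cosβ = 16·3.6073 + 1·2.6759 + 2·63.2456 = 186.8842

L=186.884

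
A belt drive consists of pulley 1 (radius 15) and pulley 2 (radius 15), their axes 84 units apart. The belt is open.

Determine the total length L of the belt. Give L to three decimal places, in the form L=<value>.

L=262.248

open belt: β = asin((r2−r1)/C) = asin(0/84) = 0.0000°
wrap1 = π − 2β = 180.0000°
wrap2 = π + 2β = 180.0000°
tangent length = C·cosβ = 84.0000
L = r1·wrap1 + r2·wrap2 + 2·C·cosβ = 15·3.1416 + 15·3.1416 + 2·84.0000 = 262.2478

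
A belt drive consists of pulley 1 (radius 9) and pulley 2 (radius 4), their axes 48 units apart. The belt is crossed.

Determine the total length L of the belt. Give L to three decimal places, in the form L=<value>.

L=140.384

crossed belt: β = asin((r1+r2)/C) = asin(13/48) = 15.7139°
wrap1 = wrap2 = π + 2β = 211.4277°
tangent length = C·cosβ = 46.2061
L = (r1+r2)·wrap + 2·C·cosβ = 13·3.6901 + 2·46.2061 = 140.3835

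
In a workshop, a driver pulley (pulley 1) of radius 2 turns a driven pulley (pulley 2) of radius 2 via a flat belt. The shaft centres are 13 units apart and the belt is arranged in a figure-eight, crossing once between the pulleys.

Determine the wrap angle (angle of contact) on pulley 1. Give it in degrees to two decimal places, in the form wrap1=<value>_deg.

crossed belt: β = asin((r1+r2)/C) = asin(4/13) = 17.9202°
wrap1 = wrap2 = π + 2β = 215.8404°

wrap1=215.84_deg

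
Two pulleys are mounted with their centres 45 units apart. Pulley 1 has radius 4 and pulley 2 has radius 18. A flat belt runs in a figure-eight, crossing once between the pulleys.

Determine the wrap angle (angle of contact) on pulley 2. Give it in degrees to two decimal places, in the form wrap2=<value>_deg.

wrap2=238.54_deg

crossed belt: β = asin((r1+r2)/C) = asin(22/45) = 29.2676°
wrap1 = wrap2 = π + 2β = 238.5352°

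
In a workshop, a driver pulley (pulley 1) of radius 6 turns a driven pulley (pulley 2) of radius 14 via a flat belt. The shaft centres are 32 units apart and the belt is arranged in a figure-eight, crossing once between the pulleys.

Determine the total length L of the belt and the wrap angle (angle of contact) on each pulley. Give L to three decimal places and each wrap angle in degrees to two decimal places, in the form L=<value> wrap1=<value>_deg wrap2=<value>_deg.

crossed belt: β = asin((r1+r2)/C) = asin(20/32) = 38.6822°
wrap1 = wrap2 = π + 2β = 257.3644°
tangent length = C·cosβ = 24.9800
L = (r1+r2)·wrap + 2·C·cosβ = 20·4.4919 + 2·24.9800 = 139.7971

L=139.797 wrap1=257.36_deg wrap2=257.36_deg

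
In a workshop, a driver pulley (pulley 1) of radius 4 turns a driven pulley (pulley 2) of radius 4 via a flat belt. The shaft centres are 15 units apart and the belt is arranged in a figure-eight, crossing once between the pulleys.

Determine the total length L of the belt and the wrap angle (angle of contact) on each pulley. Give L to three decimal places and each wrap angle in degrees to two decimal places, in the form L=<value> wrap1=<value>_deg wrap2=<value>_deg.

L=59.510 wrap1=244.46_deg wrap2=244.46_deg

crossed belt: β = asin((r1+r2)/C) = asin(8/15) = 32.2310°
wrap1 = wrap2 = π + 2β = 244.4619°
tangent length = C·cosβ = 12.6886
L = (r1+r2)·wrap + 2·C·cosβ = 8·4.2667 + 2·12.6886 = 59.5105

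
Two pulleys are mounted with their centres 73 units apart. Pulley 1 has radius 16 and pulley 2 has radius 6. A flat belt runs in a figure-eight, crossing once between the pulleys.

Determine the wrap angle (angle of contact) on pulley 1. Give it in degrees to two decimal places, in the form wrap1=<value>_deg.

crossed belt: β = asin((r1+r2)/C) = asin(22/73) = 17.5399°
wrap1 = wrap2 = π + 2β = 215.0798°

wrap1=215.08_deg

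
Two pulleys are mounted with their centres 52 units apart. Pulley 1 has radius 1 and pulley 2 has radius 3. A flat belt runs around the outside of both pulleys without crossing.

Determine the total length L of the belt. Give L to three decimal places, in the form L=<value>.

open belt: β = asin((r2−r1)/C) = asin(2/52) = 2.2042°
wrap1 = π − 2β = 175.5915°
wrap2 = π + 2β = 184.4085°
tangent length = C·cosβ = 51.9615
L = r1·wrap1 + r2·wrap2 + 2·C·cosβ = 1·3.0647 + 3·3.2185 + 2·51.9615 = 116.6433

L=116.643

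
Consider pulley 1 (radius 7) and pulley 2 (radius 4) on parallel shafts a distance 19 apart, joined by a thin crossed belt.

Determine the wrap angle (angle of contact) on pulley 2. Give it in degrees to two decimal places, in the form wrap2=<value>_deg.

crossed belt: β = asin((r1+r2)/C) = asin(11/19) = 35.3765°
wrap1 = wrap2 = π + 2β = 250.7531°

wrap2=250.75_deg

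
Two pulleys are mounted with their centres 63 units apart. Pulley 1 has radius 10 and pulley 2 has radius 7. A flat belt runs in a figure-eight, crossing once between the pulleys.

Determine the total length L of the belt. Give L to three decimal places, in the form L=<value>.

L=184.023

crossed belt: β = asin((r1+r2)/C) = asin(17/63) = 15.6548°
wrap1 = wrap2 = π + 2β = 211.3096°
tangent length = C·cosβ = 60.6630
L = (r1+r2)·wrap + 2·C·cosβ = 17·3.6880 + 2·60.6630 = 184.0228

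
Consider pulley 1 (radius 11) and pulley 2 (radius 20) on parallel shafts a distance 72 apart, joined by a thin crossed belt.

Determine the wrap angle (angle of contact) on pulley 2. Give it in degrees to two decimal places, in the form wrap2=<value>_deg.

crossed belt: β = asin((r1+r2)/C) = asin(31/72) = 25.5028°
wrap1 = wrap2 = π + 2β = 231.0056°

wrap2=231.01_deg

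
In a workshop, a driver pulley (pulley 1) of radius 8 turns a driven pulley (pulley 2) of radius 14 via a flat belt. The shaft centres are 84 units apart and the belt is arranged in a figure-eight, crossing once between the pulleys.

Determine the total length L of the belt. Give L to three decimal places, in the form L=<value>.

L=242.911

crossed belt: β = asin((r1+r2)/C) = asin(22/84) = 15.1831°
wrap1 = wrap2 = π + 2β = 210.3662°
tangent length = C·cosβ = 81.0679
L = (r1+r2)·wrap + 2·C·cosβ = 22·3.6716 + 2·81.0679 = 242.9106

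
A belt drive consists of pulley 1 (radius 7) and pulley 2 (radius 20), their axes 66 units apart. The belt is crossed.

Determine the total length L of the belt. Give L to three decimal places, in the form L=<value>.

crossed belt: β = asin((r1+r2)/C) = asin(27/66) = 24.1477°
wrap1 = wrap2 = π + 2β = 228.2955°
tangent length = C·cosβ = 60.2246
L = (r1+r2)·wrap + 2·C·cosβ = 27·3.9845 + 2·60.2246 = 228.0309

L=228.031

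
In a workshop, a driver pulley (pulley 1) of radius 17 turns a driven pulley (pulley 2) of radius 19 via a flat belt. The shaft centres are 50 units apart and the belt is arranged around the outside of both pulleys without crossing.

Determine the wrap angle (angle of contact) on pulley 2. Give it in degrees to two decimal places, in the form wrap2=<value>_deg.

wrap2=184.58_deg

open belt: β = asin((r2−r1)/C) = asin(2/50) = 2.2924°
wrap1 = π − 2β = 175.4151°
wrap2 = π + 2β = 184.5849°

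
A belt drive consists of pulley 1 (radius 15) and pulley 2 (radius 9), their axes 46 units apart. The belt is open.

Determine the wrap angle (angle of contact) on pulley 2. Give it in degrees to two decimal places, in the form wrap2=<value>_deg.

wrap2=165.01_deg

open belt: β = asin((r2−r1)/C) = asin(-6/46) = -7.4947°
wrap1 = π − 2β = 194.9894°
wrap2 = π + 2β = 165.0106°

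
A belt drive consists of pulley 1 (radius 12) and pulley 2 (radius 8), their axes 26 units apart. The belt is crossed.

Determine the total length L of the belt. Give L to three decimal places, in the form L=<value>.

crossed belt: β = asin((r1+r2)/C) = asin(20/26) = 50.2849°
wrap1 = wrap2 = π + 2β = 280.5697°
tangent length = C·cosβ = 16.6132
L = (r1+r2)·wrap + 2·C·cosβ = 20·4.8969 + 2·16.6132 = 131.1638

L=131.164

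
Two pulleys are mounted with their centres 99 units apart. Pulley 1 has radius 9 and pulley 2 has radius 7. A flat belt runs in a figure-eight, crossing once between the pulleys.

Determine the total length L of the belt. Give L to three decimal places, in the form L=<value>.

crossed belt: β = asin((r1+r2)/C) = asin(16/99) = 9.3007°
wrap1 = wrap2 = π + 2β = 198.6014°
tangent length = C·cosβ = 97.6985
L = (r1+r2)·wrap + 2·C·cosβ = 16·3.4662 + 2·97.6985 = 250.8570

L=250.857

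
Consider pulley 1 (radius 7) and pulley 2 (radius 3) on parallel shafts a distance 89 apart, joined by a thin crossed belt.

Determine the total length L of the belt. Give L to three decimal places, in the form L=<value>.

crossed belt: β = asin((r1+r2)/C) = asin(10/89) = 6.4514°
wrap1 = wrap2 = π + 2β = 192.9027°
tangent length = C·cosβ = 88.4364
L = (r1+r2)·wrap + 2·C·cosβ = 10·3.3668 + 2·88.4364 = 210.5407

L=210.541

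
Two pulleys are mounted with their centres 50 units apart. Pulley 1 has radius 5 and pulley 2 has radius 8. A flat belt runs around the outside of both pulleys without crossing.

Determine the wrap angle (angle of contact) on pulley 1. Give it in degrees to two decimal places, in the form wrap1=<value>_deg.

wrap1=173.12_deg

open belt: β = asin((r2−r1)/C) = asin(3/50) = 3.4398°
wrap1 = π − 2β = 173.1204°
wrap2 = π + 2β = 186.8796°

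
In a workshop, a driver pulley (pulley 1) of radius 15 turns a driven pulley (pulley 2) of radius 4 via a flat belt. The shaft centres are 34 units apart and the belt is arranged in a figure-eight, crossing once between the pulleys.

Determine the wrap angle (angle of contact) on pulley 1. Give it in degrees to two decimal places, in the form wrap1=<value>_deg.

wrap1=247.95_deg

crossed belt: β = asin((r1+r2)/C) = asin(19/34) = 33.9745°
wrap1 = wrap2 = π + 2β = 247.9490°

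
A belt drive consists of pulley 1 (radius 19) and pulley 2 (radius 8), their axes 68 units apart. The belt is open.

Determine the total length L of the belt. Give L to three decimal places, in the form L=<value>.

L=222.606

open belt: β = asin((r2−r1)/C) = asin(-11/68) = -9.3093°
wrap1 = π − 2β = 198.6187°
wrap2 = π + 2β = 161.3813°
tangent length = C·cosβ = 67.1044
L = r1·wrap1 + r2·wrap2 + 2·C·cosβ = 19·3.4665 + 8·2.8166 + 2·67.1044 = 222.6063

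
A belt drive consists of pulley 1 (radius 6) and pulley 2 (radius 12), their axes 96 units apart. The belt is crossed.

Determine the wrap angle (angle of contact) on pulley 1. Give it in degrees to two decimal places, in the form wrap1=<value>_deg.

wrap1=201.61_deg

crossed belt: β = asin((r1+r2)/C) = asin(18/96) = 10.8069°
wrap1 = wrap2 = π + 2β = 201.6138°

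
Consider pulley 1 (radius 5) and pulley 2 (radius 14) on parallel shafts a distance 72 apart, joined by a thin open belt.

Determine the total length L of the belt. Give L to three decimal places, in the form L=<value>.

L=204.817

open belt: β = asin((r2−r1)/C) = asin(9/72) = 7.1808°
wrap1 = π − 2β = 165.6385°
wrap2 = π + 2β = 194.3615°
tangent length = C·cosβ = 71.4353
L = r1·wrap1 + r2·wrap2 + 2·C·cosβ = 5·2.8909 + 14·3.3922 + 2·71.4353 = 204.8167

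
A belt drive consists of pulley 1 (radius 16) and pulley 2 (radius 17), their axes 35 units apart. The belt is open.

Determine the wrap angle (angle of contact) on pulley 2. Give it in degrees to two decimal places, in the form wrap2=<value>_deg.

open belt: β = asin((r2−r1)/C) = asin(1/35) = 1.6372°
wrap1 = π − 2β = 176.7255°
wrap2 = π + 2β = 183.2745°

wrap2=183.27_deg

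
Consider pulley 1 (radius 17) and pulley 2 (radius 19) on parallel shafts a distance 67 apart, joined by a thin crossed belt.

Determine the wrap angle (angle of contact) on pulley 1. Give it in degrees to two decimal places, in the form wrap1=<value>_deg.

crossed belt: β = asin((r1+r2)/C) = asin(36/67) = 32.5009°
wrap1 = wrap2 = π + 2β = 245.0019°

wrap1=245.00_deg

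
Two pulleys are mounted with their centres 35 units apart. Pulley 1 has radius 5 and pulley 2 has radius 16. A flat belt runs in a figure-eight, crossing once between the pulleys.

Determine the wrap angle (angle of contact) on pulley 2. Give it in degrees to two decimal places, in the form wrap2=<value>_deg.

wrap2=253.74_deg

crossed belt: β = asin((r1+r2)/C) = asin(21/35) = 36.8699°
wrap1 = wrap2 = π + 2β = 253.7398°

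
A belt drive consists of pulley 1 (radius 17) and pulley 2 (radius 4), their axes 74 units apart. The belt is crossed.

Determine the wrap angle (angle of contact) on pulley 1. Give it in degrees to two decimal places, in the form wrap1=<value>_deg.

wrap1=212.97_deg

crossed belt: β = asin((r1+r2)/C) = asin(21/74) = 16.4862°
wrap1 = wrap2 = π + 2β = 212.9723°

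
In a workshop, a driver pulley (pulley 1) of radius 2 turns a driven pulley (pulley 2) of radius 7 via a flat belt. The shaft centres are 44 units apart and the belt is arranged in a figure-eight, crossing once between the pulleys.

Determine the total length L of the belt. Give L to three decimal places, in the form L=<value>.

L=118.122

crossed belt: β = asin((r1+r2)/C) = asin(9/44) = 11.8029°
wrap1 = wrap2 = π + 2β = 203.6058°
tangent length = C·cosβ = 43.0697
L = (r1+r2)·wrap + 2·C·cosβ = 9·3.5536 + 2·43.0697 = 118.1217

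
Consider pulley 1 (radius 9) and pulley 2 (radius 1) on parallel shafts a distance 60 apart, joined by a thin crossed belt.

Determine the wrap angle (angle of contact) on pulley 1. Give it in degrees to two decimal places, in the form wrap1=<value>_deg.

crossed belt: β = asin((r1+r2)/C) = asin(10/60) = 9.5941°
wrap1 = wrap2 = π + 2β = 199.1881°

wrap1=199.19_deg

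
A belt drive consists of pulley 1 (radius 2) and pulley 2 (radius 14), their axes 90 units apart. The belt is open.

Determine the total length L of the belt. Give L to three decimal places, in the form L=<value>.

open belt: β = asin((r2−r1)/C) = asin(12/90) = 7.6623°
wrap1 = π − 2β = 164.6755°
wrap2 = π + 2β = 195.3245°
tangent length = C·cosβ = 89.1964
L = r1·wrap1 + r2·wrap2 + 2·C·cosβ = 2·2.8741 + 14·3.4091 + 2·89.1964 = 231.8679

L=231.868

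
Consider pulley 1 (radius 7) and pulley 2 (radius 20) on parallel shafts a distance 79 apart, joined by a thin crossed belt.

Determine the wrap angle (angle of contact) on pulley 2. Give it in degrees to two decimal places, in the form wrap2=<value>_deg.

wrap2=219.97_deg

crossed belt: β = asin((r1+r2)/C) = asin(27/79) = 19.9849°
wrap1 = wrap2 = π + 2β = 219.9698°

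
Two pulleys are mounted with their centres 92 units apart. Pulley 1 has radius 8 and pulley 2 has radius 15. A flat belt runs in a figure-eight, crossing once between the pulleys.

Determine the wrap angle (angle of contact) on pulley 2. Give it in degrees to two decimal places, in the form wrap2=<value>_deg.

wrap2=208.96_deg

crossed belt: β = asin((r1+r2)/C) = asin(23/92) = 14.4775°
wrap1 = wrap2 = π + 2β = 208.9550°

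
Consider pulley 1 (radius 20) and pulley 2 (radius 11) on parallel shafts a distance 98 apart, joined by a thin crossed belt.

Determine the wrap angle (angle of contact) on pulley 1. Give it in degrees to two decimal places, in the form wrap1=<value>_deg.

wrap1=216.88_deg

crossed belt: β = asin((r1+r2)/C) = asin(31/98) = 18.4409°
wrap1 = wrap2 = π + 2β = 216.8818°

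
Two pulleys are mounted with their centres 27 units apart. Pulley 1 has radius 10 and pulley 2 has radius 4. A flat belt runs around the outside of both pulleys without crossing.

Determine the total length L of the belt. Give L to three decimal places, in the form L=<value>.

open belt: β = asin((r2−r1)/C) = asin(-6/27) = -12.8396°
wrap1 = π − 2β = 205.6792°
wrap2 = π + 2β = 154.3208°
tangent length = C·cosβ = 26.3249
L = r1·wrap1 + r2·wrap2 + 2·C·cosβ = 10·3.5898 + 4·2.6934 + 2·26.3249 = 99.3212

L=99.321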